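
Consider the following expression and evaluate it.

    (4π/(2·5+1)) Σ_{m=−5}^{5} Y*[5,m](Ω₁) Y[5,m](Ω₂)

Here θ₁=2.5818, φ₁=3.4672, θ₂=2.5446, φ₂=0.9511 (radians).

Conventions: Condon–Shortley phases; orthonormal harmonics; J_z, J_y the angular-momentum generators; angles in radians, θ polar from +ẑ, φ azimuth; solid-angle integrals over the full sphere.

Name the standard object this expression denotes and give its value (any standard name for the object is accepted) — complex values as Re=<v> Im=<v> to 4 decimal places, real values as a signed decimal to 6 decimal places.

Legendre polynomial (addition theorem), +0.175298

This sum is the spherical-harmonic addition theorem: it equals the Legendre polynomial P_l(cos γ) of the angle γ between the two directions.
Term-by-term m-sum for l=5 (normalisation 4π/11 = 1.142397):
  m=-5: (0.00112 - 0.01956j) × (0.00112 + 0.02603j) = 0.00051 + 0.00001j  (running Σ = 0.00051 + 0.00001j)
  m=-4: (-0.02622 - 0.09534j) × (0.09556 - 0.07459j) = -0.00962 - 0.00716j  (running Σ = -0.00911 - 0.00715j)
  m=-3: (-0.15835 - 0.23447j) × (-0.30379 - 0.09009j) = 0.02698 + 0.08550j  (running Σ = 0.01787 + 0.07835j)
  m=-2: (-0.37169 - 0.28327j) × (0.15161 + 0.44059j) = 0.06846 - 0.20671j  (running Σ = 0.08633 - 0.12836j)
  m=-1: (-0.28593 - 0.09654j) × (0.13057 - 0.18302j) = -0.05500 + 0.03972j  (running Σ = 0.03133 - 0.08864j)
  m=0: (0.27564 + 0.00000j) × (0.32938 + 0.00000j) = 0.09079 + 0.00000j  (running Σ = 0.12212 - 0.08864j)
  m=1: (0.28593 - 0.09654j) × (-0.13057 - 0.18302j) = -0.05500 - 0.03972j  (running Σ = 0.06712 - 0.12836j)
  m=2: (-0.37169 + 0.28327j) × (0.15161 - 0.44059j) = 0.06846 + 0.20671j  (running Σ = 0.13557 + 0.07835j)
  m=3: (0.15835 - 0.23447j) × (0.30379 - 0.09009j) = 0.02698 - 0.08550j  (running Σ = 0.16255 - 0.00715j)
  m=4: (-0.02622 + 0.09534j) × (0.09556 + 0.07459j) = -0.00962 + 0.00716j  (running Σ = 0.15294 + 0.00001j)
  m=5: (-0.00112 - 0.01956j) × (-0.00112 + 0.02603j) = 0.00051 - 0.00001j  (running Σ = 0.15345 + 0.00000j)
Σ over m = 0.15345 + 0.00000j; ×(4π/11) → 0.17530 + 0.00000j. Real part: 0.175298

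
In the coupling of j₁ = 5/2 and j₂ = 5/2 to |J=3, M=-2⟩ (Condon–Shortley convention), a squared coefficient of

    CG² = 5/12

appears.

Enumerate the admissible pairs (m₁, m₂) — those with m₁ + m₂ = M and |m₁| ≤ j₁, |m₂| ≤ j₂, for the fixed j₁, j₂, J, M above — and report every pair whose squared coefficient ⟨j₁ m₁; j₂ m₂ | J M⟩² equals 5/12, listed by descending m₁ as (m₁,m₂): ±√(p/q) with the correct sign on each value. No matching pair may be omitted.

Admissible pairs with m₁+m₂ = M = -2: (-5/2,1/2), (-3/2,-1/2), (-1/2,-3/2), (1/2,-5/2)
  (m₁,m₂)=(1/2,-5/2): CG² = 5/12, CG = +√(5/12)   ← matches the target
  (m₁,m₂)=(-1/2,-3/2): CG² = 1/12, CG = −√(1/12)
  (m₁,m₂)=(-3/2,-1/2): CG² = 1/12, CG = −√(1/12)
  (m₁,m₂)=(-5/2,1/2): CG² = 5/12, CG = +√(5/12)   ← matches the target
Pairs with CG² = 5/12: (1/2,-5/2): +√(5/12); (-5/2,1/2): +√(5/12)

(1/2,-5/2): +√(5/12); (-5/2,1/2): +√(5/12)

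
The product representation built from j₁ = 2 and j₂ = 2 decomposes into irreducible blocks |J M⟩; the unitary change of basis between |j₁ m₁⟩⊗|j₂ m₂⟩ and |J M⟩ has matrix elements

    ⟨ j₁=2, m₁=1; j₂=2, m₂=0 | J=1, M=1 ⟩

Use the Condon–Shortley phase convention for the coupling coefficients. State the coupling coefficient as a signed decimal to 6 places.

√[3·3!1!1!/6! · 3!1!2!2!2!0!] = √(6/5)
  +(−1)^1/∏(1,2,0,1,1,0)! = -1/2  (running -1/2)
⟨..|..⟩ = √(6/5)·(-1/2) = -0.547723

-0.547723  (= −√(3/10))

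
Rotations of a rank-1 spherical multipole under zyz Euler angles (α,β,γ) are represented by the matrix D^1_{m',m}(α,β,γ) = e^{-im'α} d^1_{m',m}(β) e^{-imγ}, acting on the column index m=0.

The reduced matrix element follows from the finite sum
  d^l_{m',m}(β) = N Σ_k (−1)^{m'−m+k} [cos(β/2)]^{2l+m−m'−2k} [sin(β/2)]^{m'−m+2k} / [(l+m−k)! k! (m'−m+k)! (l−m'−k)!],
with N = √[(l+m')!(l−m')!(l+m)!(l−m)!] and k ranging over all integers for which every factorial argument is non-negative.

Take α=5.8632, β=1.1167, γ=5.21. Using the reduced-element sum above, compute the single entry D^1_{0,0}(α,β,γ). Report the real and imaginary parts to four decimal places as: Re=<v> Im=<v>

Re=0.4387 Im=0.0000

Split into d^1_{0,0}(β=1.1167) × two z-phases.
Half-angle: c=0.848130, s=0.529788. N=√(1·1·1·1)=1.000000
Admissible k: 0..1 (factorial args all ≥0)
  k=0: (−1)^0·1.0000/(1)·0.8481^2·0.5298^0 = +0.719325
  k=1: (−1)^1·1.0000/(1)·0.8481^0·0.5298^2 = -0.280675
d^1_{0,0}(1.1167) = +0.719325 -0.280675 = +0.438650
Attach z-rotation phases: D = e^{-i(0)(5.8632)}·(+0.438650)·e^{-i(0)(5.2100)} = +0.438650+0.000000i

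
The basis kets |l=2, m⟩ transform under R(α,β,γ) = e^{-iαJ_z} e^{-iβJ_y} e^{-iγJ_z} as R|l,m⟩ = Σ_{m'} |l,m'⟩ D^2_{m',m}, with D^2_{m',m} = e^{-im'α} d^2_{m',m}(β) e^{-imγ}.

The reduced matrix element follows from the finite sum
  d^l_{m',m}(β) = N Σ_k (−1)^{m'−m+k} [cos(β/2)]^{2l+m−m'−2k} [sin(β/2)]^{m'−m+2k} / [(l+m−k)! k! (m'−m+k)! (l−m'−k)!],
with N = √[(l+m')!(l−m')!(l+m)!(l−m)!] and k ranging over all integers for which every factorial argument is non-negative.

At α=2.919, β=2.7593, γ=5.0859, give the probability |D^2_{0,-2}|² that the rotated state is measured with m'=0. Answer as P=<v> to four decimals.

P=0.0073

First d^2_{0,-2}(β=2.7593), then the phase factors e^{-i(0)α} and e^{-i(-2)γ}:
c=cos(2.759300/2)=0.189984, s=sin(2.759300/2)=0.981787; N=√[2·2·1·24]=9.797959
k: max(0,(-2)−(0))=0 … min(2+(-2),2−(0))=0
  k=0: (−1)^2·9.7980/(4)·0.1900^2·0.9818^2 = +0.085221
d^2_{0,-2}(2.7593) = +0.085221
|D^2_{0,-2}|² = |d^2_{0,-2}(β)|² = (+0.085221)² = 0.007263 (the z-rotation phases have unit modulus)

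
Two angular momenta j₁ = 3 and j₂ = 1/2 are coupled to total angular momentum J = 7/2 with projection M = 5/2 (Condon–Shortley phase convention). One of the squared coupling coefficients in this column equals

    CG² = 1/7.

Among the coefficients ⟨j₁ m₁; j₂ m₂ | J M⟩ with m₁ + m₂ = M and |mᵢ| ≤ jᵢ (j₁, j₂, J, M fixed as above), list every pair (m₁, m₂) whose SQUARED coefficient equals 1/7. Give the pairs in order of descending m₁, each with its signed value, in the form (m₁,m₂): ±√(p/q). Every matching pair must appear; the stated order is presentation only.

(3,-1/2): +√(1/7)

Admissible pairs with m₁+m₂ = M = 5/2: (2,1/2), (3,-1/2)
  (m₁,m₂)=(3,-1/2): CG² = 1/7, CG = +√(1/7)   ← matches the target
  (m₁,m₂)=(2,1/2): CG² = 6/7, CG = +√(6/7)
Pairs with CG² = 1/7: (3,-1/2): +√(1/7)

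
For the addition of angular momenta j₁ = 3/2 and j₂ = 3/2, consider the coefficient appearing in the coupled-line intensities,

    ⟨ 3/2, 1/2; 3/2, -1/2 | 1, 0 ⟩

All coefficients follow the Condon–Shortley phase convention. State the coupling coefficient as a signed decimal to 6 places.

√[3·2!1!1!/5! · 2!1!1!2!1!1!] = √(1/5)
  +(−1)^0/∏(0,2,1,1,0,0)! = 1/2  (running 1/2)
  +(−1)^1/∏(1,1,0,0,1,1)! = -1  (running -1/2)
⟨..|..⟩ = √(1/5)·(-1/2) = -0.223607

−√(1/20) ≈ -0.223607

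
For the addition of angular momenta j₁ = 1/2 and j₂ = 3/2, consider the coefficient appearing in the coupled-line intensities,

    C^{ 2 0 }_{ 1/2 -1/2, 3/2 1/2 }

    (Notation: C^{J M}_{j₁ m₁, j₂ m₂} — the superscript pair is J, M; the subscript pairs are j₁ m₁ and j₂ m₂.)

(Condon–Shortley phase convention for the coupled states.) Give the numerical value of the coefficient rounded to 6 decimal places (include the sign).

+0.707107

triangle: 0!×1!×3!/5! = 6/120
(j±m)!: 0!×1!×2!×1!×2!×2! = 8
prefactor² = (2J+1)×Δ×N² = 2
  k=0: +1/(0!×0!×1!×2!×0!×1!) = 1/2
Σ = 1/2  ⇒  CG² = 2×(1/2)² = 1/2
CG = +√(1/2) = +0.707107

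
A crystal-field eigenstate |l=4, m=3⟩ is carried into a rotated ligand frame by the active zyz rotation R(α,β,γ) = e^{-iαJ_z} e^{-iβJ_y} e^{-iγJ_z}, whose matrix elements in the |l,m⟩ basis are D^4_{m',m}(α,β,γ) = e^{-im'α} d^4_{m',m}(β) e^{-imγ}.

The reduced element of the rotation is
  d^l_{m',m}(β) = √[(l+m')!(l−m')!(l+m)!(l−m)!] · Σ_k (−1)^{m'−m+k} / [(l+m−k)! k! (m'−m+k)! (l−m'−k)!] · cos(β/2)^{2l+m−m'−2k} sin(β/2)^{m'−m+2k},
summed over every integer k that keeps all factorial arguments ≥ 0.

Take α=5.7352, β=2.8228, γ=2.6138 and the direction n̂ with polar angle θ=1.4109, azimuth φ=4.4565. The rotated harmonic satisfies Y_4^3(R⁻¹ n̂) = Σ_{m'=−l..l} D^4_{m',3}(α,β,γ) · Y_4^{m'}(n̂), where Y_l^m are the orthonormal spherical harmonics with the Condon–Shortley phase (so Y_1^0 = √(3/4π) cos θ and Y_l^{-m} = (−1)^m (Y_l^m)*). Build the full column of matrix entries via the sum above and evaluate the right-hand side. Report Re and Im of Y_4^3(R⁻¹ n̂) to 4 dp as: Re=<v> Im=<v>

Re=0.0439 Im=-0.0636

Need the full column D^4_{m',3} for m'=−4..4 at α=5.7352, β=2.8228, γ=2.6138.
cos(β/2)=0.158722, sin(β/2)=0.987323
d^4_{-4,3}: single k=7 term ⇒ +0.410581;  D = -0.336869+0.234724i
d^4_{-3,3}: k∈[6..7] ⇒ +0.163354 -0.902974 = -0.739620;  D = +0.738263-0.044777i
d^4_{-2,3}: k∈[5..6] ⇒ +0.042111 -0.543147 = -0.501036;  D = +0.442690+0.234654i
d^4_{-1,3}: k∈[4..5] ⇒ +0.007978 -0.185226 = -0.177248;  D = +0.090430+0.152444i
d^4_{0,3}: k∈[3..4] ⇒ +0.001147 -0.044389 = -0.043242;  D = -0.000544+0.043238i
d^4_{1,3}: k∈[2..3] ⇒ +0.000124 -0.007978 = -0.007855;  D = -0.004176+0.006652i
d^4_{2,3}: k∈[1..2] ⇒ +0.000009 -0.001088 = -0.001079;  D = -0.000966+0.000481i
d^4_{3,3}: k∈[0..1] ⇒ +0.000000 -0.000109 = -0.000109;  D = -0.000108-0.000009i
d^4_{4,3}: single k=0 term ⇒ -0.000007;  D = -0.000006-0.000004i
Y_4^{m'}(θ=1.4109,φ=4.4565) and Σ D·Y over m':
  (-0.3369+0.2347i)·(+0.2187+0.3590i)  (+0.7383-0.0448i)·(+0.1332-0.1380i)  (+0.4427+0.2347i)·(+0.2338+0.1313i)  (+0.0904+0.1524i)·(+0.0531-0.2031i)  (-0.0005+0.0432i)·(+0.2393+0.0000i)  (-0.0042+0.0067i)·(-0.0531-0.2031i)  (-0.0010+0.0005i)·(+0.2338-0.1313i)  (-0.0001-0.0000i)·(-0.1332-0.1380i)  (-0.0000-0.0000i)·(+0.2187-0.3590i)
Y_4^3(R⁻¹ n̂) = +0.043927-0.063570i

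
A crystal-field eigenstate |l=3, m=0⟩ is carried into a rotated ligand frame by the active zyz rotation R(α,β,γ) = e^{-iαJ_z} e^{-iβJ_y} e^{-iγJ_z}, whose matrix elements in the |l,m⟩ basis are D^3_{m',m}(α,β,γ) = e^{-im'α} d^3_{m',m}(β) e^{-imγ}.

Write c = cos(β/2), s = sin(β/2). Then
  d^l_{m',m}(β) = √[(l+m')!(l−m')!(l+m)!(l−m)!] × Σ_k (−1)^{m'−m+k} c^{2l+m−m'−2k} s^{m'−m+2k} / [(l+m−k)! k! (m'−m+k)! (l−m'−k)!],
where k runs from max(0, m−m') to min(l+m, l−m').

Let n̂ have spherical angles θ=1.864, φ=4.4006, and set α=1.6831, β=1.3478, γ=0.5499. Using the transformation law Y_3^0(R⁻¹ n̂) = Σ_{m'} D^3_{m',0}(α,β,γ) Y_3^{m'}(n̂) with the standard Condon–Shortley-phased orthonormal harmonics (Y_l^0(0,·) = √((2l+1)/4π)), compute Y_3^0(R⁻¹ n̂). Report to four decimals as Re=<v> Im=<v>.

Need the full column D^3_{m',0} for m'=−3..3 at α=1.6831, β=1.3478, γ=0.5499.
cos(β/2)=0.781394, sin(β/2)=0.624038
d^3_{-3,0}: single k=3 term ⇒ +0.518512;  D = +0.171406-0.489361i
d^3_{-2,0}: k∈[2..3] ⇒ +0.795175 -0.507160 = +0.288015;  D = -0.280781-0.064148i
d^3_{-1,0}: k∈[1..3] ⇒ +0.629726 -1.204912 +0.256163 = -0.319023;  D = +0.035752-0.317013i
d^3_{0,0}: k∈[0..3] ⇒ +0.227625 -1.306606 +0.833349 -0.059056 = -0.304688;  D = -0.304688+0.000000i
d^3_{1,0}: k∈[0..2] ⇒ -0.629726 +1.204912 -0.256163 = +0.319023;  D = -0.035752-0.317013i
d^3_{2,0}: k∈[0..1] ⇒ +0.795175 -0.507160 = +0.288015;  D = -0.280781+0.064148i
d^3_{3,0}: single k=0 term ⇒ -0.518512;  D = -0.171406-0.489361i
Y_3^{m'}(θ=1.864,φ=4.4006) and Σ D·Y over m':
  (+0.1714-0.4894i)·(+0.2946-0.2173i)  (-0.2808-0.0641i)·(+0.2198+0.1581i)  (+0.0358-0.3170i)·(+0.0553-0.1715i)  (-0.3047+0.0000i)·(+0.2785+0.0000i)  (-0.0358-0.3170i)·(-0.0553-0.1715i)  (-0.2808+0.0641i)·(+0.2198-0.1581i)  (-0.1714-0.4894i)·(-0.2946-0.2173i)
Y_3^0(R⁻¹ n̂) = -0.404402+0.000000i

Re=-0.4044 Im=0.0000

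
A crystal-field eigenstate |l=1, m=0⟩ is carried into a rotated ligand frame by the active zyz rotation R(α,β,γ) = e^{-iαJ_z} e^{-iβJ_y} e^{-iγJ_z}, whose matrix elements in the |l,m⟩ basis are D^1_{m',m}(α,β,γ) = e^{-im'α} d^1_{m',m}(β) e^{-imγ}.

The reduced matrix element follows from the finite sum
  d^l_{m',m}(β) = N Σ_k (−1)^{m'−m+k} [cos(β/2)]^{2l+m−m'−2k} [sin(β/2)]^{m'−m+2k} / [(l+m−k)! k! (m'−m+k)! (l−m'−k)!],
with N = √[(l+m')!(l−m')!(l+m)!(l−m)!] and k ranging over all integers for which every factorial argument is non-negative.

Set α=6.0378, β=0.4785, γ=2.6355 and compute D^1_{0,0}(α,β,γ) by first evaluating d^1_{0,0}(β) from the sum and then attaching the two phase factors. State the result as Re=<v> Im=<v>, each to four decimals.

Re=0.8877 Im=0.0000

D^1_{0,0}(6.0378,0.4785,2.6355) = e^{-i·0·6.0378}·d^1_{0,0}(0.4785)·e^{-i·0·2.6355}. Compute d first:
With c≡cos(β/2)=0.971516 and s≡sin(β/2)=0.236974, N=[1·1·1·1]^{1/2}=1.000000
k∈{0,1} keeps every argument non-negative
  k=0: (−1)^0·1.0000/(1)·0.9715^2·0.2370^0 = +0.943843
  k=1: (−1)^1·1.0000/(1)·0.9715^0·0.2370^2 = -0.056157
d^1_{0,0}(0.4785) = +0.943843 -0.056157 = +0.887687
D = (+1.000000+0.000000i)·(+0.887687)·(+1.000000+0.000000i) = +0.887687+0.000000i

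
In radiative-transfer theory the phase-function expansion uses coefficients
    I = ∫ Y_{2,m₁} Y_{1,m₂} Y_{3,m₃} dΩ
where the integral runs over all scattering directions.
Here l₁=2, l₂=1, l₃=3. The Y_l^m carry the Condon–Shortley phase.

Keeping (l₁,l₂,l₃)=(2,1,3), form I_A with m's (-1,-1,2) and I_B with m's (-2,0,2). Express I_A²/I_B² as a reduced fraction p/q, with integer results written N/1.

2/1

l's match ⇒ only the (l;m) 3-j factors differ between A and B.
A: triangle coeff Δ(2,1,3) = 1/105; Σ_t [0,0]: t=0:+1/12 = 1/12; (3j)²=2/21 [(2 1 3; -1 -1 2)], sign=-1
B: triangle coeff Δ(2,1,3) = 1/105; Σ_t [0,0]: t=0:+1/24 = 1/24; (3j)²=1/21 [(2 1 3; -2 0 2)], sign=-1
I_A²/I_B² = (2/21)/(1/21) = 2/1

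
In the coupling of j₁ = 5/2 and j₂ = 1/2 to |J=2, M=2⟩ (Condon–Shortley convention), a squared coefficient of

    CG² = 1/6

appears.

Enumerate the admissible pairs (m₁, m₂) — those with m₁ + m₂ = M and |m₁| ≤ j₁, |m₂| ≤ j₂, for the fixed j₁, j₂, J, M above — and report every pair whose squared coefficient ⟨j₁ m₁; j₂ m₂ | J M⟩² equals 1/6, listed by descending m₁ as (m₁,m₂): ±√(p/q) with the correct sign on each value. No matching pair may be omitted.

Admissible pairs with m₁+m₂ = M = 2: (3/2,1/2), (5/2,-1/2)
  (m₁,m₂)=(5/2,-1/2): CG² = 5/6, CG = +√(5/6)
  (m₁,m₂)=(3/2,1/2): CG² = 1/6, CG = −√(1/6)   ← matches the target
Pairs with CG² = 1/6: (3/2,1/2): −√(1/6)

(3/2,1/2): −√(1/6)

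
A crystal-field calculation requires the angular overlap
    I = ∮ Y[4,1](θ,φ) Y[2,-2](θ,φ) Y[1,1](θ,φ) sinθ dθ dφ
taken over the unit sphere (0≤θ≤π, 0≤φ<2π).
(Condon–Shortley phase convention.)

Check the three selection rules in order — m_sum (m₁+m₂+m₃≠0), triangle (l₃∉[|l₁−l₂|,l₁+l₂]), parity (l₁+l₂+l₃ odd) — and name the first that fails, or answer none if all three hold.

triangle

Σmᵢ = 0  ✓
l₃∈[|l₁−l₂|,l₁+l₂]=[2,6] required, l₃=1 fails  ✗
Σlᵢ = 7 ⇒ odd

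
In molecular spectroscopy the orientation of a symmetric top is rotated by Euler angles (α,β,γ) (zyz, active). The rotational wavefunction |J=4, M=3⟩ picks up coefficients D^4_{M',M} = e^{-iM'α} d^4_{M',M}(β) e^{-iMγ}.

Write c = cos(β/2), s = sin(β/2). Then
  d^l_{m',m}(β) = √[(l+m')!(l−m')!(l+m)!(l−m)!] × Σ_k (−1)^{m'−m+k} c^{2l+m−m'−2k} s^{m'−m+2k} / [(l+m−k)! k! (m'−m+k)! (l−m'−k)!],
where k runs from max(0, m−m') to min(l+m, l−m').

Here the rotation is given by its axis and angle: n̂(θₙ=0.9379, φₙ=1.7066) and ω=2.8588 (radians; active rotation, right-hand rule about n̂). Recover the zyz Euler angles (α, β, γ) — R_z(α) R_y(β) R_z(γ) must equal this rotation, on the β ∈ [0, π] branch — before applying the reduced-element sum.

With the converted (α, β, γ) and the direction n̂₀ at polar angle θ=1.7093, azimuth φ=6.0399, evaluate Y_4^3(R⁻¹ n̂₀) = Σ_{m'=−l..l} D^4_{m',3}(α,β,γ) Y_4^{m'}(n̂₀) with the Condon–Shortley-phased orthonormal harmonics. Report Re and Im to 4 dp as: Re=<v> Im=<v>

Re=0.0078 Im=-0.1204

Axis–angle → zyz. n̂ = (sinθₙcosφₙ, sinθₙsinφₙ, cosθₙ) = (-0.109165, +0.798894, +0.591483), ω = 2.8588.
R = I cosω + sinω [n̂]ₓ + (1−cosω) n̂n̂ᵀ gives
  R = [-0.936919, -0.336004, +0.096349; -0.005912, +0.290832, +0.956756; -0.349495, +0.895834, -0.274473]
β = atan2(√(R₁₃²+R₂₃²), R₃₃) = 1.848838; α = atan2(R₂₃, R₁₃) mod 2π = 1.470431; γ = atan2(R₃₂, −R₃₁) mod 2π = 1.198824
Need the full column D^4_{m',3} for m'=−4..4 at α=1.4704, β=1.8488, γ=1.1988.
cos(β/2)=0.602299, sin(β/2)=0.798271
d^4_{-4,3}: single k=7 term ⇒ +0.351892;  D = -0.230562+0.265836i
d^4_{-3,3}: k∈[6..7] ⇒ +0.657088 -0.164893 = +0.492195;  D = +0.337645+0.358123i
d^4_{-2,3}: k∈[5..6] ⇒ +0.795009 -0.465509 = +0.329501;  D = +0.261188-0.200877i
d^4_{-1,3}: k∈[4..5] ⇒ +0.706916 -0.745068 = -0.038152;  D = +0.020112+0.032420i
d^4_{0,3}: k∈[3..4] ⇒ +0.477061 -0.838013 = -0.360952;  D = +0.324249-0.158585i
d^4_{1,3}: k∈[2..3] ⇒ +0.241458 -0.706916 = -0.465457;  D = -0.161576-0.436513i
d^4_{2,3}: k∈[1..2] ⇒ +0.085881 -0.452580 = -0.366699;  D = -0.354920+0.092196i
d^4_{3,3}: k∈[0..1] ⇒ +0.017318 -0.212946 = -0.195628;  D = +0.029966+0.193320i
d^4_{4,3}: single k=0 term ⇒ -0.064920;  D = +0.064827-0.003466i
Y_4^{m'}(θ=1.7093,φ=6.0399) and Σ D·Y over m':
  (-0.2306+0.2658i)·(+0.2396+0.3520i)  (+0.3376+0.3581i)·(-0.1251-0.1119i)  (+0.2612-0.2009i)·(-0.2514-0.1330i)  (+0.0201+0.0324i)·(+0.1800+0.0447i)  (+0.3242-0.1586i)·(+0.2582+0.0000i)  (-0.1616-0.4365i)·(-0.1800+0.0447i)  (-0.3549+0.0922i)·(-0.2514+0.1330i)  (+0.0300+0.1933i)·(+0.1251-0.1119i)  (+0.0648-0.0035i)·(+0.2396-0.3520i)
Y_4^3(R⁻¹ n̂) = +0.007789-0.120359i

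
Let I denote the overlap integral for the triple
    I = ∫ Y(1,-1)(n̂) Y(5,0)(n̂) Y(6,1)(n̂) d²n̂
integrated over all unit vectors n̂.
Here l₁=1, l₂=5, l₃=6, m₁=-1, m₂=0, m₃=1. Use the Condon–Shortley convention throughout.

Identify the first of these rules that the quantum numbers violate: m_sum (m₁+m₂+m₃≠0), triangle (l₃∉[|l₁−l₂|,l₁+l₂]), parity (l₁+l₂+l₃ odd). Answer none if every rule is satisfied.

none

m₁+m₂+m₃ = -1 + 0 + 1 = 0  ✓
triangle: |1−5|=4 ≤ l₃=6 ≤ 1+5=6  ✓
parity: l₁+l₂+l₃ = 12 is even  ✓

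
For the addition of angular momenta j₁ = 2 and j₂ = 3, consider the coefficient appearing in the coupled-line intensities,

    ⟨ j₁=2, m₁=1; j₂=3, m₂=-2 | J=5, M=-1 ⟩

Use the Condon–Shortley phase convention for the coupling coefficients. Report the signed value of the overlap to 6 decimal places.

√[11·0!4!6!/11! · 3!1!1!5!4!6!] = √(414720/7)
  +(−1)^0/∏(0,0,1,1,3,5)! = 1/720  (running 1/720)
⟨..|..⟩ = √(414720/7)·(1/720) = +0.338062

+√(4/35) ≈ +0.338062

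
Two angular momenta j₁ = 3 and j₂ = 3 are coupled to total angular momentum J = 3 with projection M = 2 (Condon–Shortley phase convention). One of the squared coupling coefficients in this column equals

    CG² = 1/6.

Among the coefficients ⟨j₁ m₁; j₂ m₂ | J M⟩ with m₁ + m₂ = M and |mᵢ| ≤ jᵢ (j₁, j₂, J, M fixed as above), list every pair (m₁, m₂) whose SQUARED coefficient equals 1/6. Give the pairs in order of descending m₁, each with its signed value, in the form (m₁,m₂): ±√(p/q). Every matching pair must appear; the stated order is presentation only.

Admissible pairs with m₁+m₂ = M = 2: (-1,3), (0,2), (1,1), (2,0), (3,-1)
  (m₁,m₂)=(3,-1): CG² = 1/3, CG = +√(1/3)
  (m₁,m₂)=(2,0): CG² = 1/6, CG = −√(1/6)   ← matches the target
  (m₁,m₂)=(1,1): CG² = 0/1, CG = 0
  (m₁,m₂)=(0,2): CG² = 1/6, CG = +√(1/6)   ← matches the target
  (m₁,m₂)=(-1,3): CG² = 1/3, CG = −√(1/3)
Pairs with CG² = 1/6: (2,0): −√(1/6); (0,2): +√(1/6)

(2,0): −√(1/6); (0,2): +√(1/6)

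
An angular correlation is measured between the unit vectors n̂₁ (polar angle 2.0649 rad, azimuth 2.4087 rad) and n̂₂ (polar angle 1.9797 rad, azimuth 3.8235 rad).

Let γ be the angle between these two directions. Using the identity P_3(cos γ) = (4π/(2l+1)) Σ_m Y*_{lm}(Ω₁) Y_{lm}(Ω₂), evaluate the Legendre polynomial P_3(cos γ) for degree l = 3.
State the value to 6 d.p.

-0.393652

Term-by-term m-sum for l=3 (normalisation 4π/7 = 1.795196):
  term(m=-3) = -0.04139 + 0.08190j   from Y*(Ω₁)=0.16725 + 0.23041j, Y(Ω₂)=0.14738 + 0.28664j
  term(m=-2) = -0.12231 - 0.03945j   from Y*(Ω₁)=-0.03938 + 0.37359j, Y(Ω₂)=-0.07031 + 0.33480j
  term(m=-1) = -0.00034 + 0.00218j   from Y*(Ω₁)=-0.02633 + 0.02370j, Y(Ω₂)=0.04824 - 0.03917j
  term(m=+0) = 0.10882 + 0.00000j   from Y*(Ω₁)=0.33191 + 0.00000j, Y(Ω₂)=0.32785 + 0.00000j
  term(m=+1) = -0.00034 - 0.00218j   from Y*(Ω₁)=0.02633 + 0.02370j, Y(Ω₂)=-0.04824 - 0.03917j
  term(m=+2) = -0.12231 + 0.03945j   from Y*(Ω₁)=-0.03938 - 0.37359j, Y(Ω₂)=-0.07031 - 0.33480j
  term(m=+3) = -0.04139 - 0.08190j   from Y*(Ω₁)=-0.16725 + 0.23041j, Y(Ω₂)=-0.14738 + 0.28664j
Accumulated sum -0.21928 + 0.00000j; after 4π/(2l+1) scaling, -0.39365 + 0.00000j ⇒ P_3 = -0.393652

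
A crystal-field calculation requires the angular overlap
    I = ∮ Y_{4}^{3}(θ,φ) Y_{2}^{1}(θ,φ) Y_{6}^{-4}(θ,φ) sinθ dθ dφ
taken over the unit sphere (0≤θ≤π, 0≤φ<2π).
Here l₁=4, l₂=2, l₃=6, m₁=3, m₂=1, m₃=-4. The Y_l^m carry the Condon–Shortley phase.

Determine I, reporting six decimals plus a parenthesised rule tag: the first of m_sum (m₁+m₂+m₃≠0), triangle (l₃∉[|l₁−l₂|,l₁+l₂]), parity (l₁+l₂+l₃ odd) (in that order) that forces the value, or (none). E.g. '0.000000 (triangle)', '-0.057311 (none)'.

Rules hold: Σm=0, L=12 even, 2≤6≤6.
N = 9·5·13 = 585
Δ = 0!·8!·4!/13! = 1/6435
Racah Σ t=0..0: t=0:+1/2304 = 1/2304
⇒ 3j(4 2 6; 0 0 0)² = 5/143, sgn +1
Racah Σ t=0..0: t=0:+1/30240 = 1/30240
⇒ 3j(4 2 6; 3 1 -4)² = 16/429, sgn +1
4πI² = N·(3j₀)²·(3jₘ)² = 1200/1573
I = +1·√(0.762873/4π) = 0.24638901
No selection rule forces the value: the integral is nonzero (none).

0.246389 (none)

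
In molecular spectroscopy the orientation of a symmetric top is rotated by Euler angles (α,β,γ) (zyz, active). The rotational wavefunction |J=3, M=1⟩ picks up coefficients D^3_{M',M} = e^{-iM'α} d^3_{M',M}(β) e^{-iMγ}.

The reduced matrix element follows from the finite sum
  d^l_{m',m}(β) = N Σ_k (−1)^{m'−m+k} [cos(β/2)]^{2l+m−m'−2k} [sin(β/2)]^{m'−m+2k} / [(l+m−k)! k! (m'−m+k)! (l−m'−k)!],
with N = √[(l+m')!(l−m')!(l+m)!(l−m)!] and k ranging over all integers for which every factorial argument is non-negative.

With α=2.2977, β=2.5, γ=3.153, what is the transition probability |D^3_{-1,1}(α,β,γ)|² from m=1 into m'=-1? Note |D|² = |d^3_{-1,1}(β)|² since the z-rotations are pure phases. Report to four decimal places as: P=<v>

Split into d^3_{-1,1}(β=2.5000) × two z-phases.
Half-angle: c=0.315322, s=0.948985. N=√(2·24·24·2)=48.000000
Admissible k: 2..4 (factorial args all ≥0)
  k=2: (−1)^0·48.0000/(8)·0.3153^4·0.9490^2 = +0.053418
  k=3: (−1)^1·48.0000/(6)·0.3153^2·0.9490^4 = -0.645114
  k=4: (−1)^2·48.0000/(48)·0.3153^0·0.9490^6 = +0.730390
d^3_{-1,1}(2.5000) = +0.053418 -0.645114 +0.730390 = +0.138695
|D^3_{-1,1}|² = |d^3_{-1,1}(β)|² = (+0.138695)² = 0.019236 (the z-rotation phases have unit modulus)

P=0.0192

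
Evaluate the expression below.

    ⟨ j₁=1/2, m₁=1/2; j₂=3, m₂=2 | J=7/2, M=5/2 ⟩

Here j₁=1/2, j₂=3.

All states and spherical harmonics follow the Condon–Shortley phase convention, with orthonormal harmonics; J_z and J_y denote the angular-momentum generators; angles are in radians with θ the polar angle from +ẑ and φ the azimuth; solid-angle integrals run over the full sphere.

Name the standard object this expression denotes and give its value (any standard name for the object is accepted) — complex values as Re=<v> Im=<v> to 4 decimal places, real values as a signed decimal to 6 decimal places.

Clebsch–Gordan coefficient, +√(6/7) ≈ +0.925820

This is a Clebsch–Gordan (vector-coupling) coefficient.
triangle: 0!*1!*6!/8! = 720/40320
(j±m)!: 1!*0!*5!*1!*6!*1! = 86400
prefactor² = (2J+1)*Δ*N² = 86400/7
  k=0: +1/(0!*0!*0!*5!*1!*1!) = 1/120
Σ = 1/120  ⇒  CG² = 86400/7*(1/120)² = 6/7
CG = +√(6/7) = +0.925820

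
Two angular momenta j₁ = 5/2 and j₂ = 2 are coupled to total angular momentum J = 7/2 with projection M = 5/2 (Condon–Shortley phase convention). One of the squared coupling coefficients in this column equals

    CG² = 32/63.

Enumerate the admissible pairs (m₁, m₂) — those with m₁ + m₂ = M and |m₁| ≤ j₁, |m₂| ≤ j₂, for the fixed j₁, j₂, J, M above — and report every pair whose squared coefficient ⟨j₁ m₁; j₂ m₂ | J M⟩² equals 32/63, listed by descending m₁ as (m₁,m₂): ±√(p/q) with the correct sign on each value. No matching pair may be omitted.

Admissible pairs with m₁+m₂ = M = 5/2: (1/2,2), (3/2,1), (5/2,0)
  (m₁,m₂)=(5/2,0): CG² = 10/21, CG = +√(10/21)
  (m₁,m₂)=(3/2,1): CG² = 1/63, CG = +√(1/63)
  (m₁,m₂)=(1/2,2): CG² = 32/63, CG = −√(32/63)   ← matches the target
Pairs with CG² = 32/63: (1/2,2): −√(32/63)

(1/2,2): −√(32/63)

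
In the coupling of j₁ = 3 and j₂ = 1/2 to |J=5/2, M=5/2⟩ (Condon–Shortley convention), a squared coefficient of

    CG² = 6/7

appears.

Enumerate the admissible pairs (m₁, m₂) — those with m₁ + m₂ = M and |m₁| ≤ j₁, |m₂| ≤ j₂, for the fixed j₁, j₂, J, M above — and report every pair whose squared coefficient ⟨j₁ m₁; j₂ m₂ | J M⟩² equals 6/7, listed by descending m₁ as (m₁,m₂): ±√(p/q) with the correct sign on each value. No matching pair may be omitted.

Admissible pairs with m₁+m₂ = M = 5/2: (2,1/2), (3,-1/2)
  (m₁,m₂)=(3,-1/2): CG² = 6/7, CG = +√(6/7)   ← matches the target
  (m₁,m₂)=(2,1/2): CG² = 1/7, CG = −√(1/7)
Pairs with CG² = 6/7: (3,-1/2): +√(6/7)

(3,-1/2): +√(6/7)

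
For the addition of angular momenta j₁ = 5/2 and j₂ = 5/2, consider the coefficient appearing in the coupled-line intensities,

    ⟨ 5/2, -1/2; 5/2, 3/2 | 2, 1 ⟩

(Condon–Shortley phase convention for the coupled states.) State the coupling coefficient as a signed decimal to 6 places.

j₁+j₂−J=3  J+j₁−j₂=2  J−j₁+j₂=2  j₁+j₂+J+1=8
(j₁±m₁, j₂±m₂, J±M) = (2,3,4,1,3,1)
P² = 36/7
sum k=2..3:
  [2] +1/4 = 1/4
  [3] −1/12 = -1/12
S = 1/6
C² = P²·S² = 1/7 ; C = +0.377964

+0.377964  (= +√(1/7))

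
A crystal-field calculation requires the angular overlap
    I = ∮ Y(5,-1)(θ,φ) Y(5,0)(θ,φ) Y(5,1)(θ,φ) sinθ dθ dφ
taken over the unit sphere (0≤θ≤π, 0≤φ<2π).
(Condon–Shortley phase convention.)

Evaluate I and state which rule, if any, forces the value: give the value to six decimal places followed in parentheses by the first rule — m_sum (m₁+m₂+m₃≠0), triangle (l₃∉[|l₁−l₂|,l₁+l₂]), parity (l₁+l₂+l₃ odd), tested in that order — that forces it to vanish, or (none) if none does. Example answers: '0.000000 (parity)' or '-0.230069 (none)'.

0.000000 (parity)

Σlᵢ=15 odd — θ-integrand is odd under cosθ→−cosθ; I=0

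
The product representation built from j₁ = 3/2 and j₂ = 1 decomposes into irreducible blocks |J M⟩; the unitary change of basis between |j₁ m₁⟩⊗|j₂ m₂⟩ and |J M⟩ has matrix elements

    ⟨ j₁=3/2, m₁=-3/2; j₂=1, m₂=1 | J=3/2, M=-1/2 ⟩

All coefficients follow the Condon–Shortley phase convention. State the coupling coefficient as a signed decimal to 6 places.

-0.632456  (= −√(2/5))

triangle: 1!·2!·1!/5! = 2/120
(j±m)!: 0!·3!·2!·0!·1!·2! = 24
prefactor² = (2J+1)·Δ·N² = 8/5
  k=1: −1/(1!·0!·2!·1!·0!·0!) = -1/2
Σ = -1/2  ⇒  CG² = 8/5·(-1/2)² = 2/5
CG = −√(2/5) = -0.632456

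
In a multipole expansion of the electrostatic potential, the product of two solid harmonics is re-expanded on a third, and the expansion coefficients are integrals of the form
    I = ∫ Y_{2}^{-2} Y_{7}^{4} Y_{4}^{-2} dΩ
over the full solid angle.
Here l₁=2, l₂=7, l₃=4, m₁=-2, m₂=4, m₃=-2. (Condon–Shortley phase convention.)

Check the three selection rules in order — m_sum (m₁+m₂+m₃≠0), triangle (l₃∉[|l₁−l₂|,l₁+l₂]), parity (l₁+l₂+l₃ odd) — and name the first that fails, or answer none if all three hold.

triangle

azimuthal sum: -2 + 4 − 2 = 0  ✓
l₃ must lie in [5,9]; have l₃=4  ✗
L = 2 + 7 + 4 = 13 (odd)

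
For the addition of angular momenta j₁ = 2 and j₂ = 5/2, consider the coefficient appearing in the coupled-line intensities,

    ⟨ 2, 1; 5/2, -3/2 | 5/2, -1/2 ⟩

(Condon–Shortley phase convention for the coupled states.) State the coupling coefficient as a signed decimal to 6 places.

j₁+j₂−J=2  J+j₁−j₂=2  J−j₁+j₂=3  j₁+j₂+J+1=8
(j₁±m₁, j₂±m₂, J±M) = (3,1,1,4,2,3)
P² = 216/35
sum k=0..1:
  [0] +1/4 = 1/4
  [1] −1/12 = -1/12
S = 1/6
C² = P²·S² = 6/35 ; C = +0.414039

+√(6/35) ≈ +0.414039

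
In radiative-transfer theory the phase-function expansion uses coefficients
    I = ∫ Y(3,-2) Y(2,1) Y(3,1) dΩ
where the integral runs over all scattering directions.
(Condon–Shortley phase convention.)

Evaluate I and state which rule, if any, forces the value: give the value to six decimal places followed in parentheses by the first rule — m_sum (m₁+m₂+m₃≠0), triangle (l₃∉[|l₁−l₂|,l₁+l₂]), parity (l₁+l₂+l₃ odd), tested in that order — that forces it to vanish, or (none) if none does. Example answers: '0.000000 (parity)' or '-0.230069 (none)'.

m-sum 0 ✓  L=8 even ✓  1≤3≤5 ✓
Π(2lᵢ+1) = 7×5×7 = 245
triangle coeff Δ(3,2,3) = 1/3780
Σ_t [0,2]: t=0:+1/24 t=1:−1/4 t=2:+1/24 = -1/6
(3j)²=4/105 [(3 2 3; 0 0 0)], sign=+1
Σ_t [1,2]: t=1:−1/48 t=2:+1/12 = 1/16
(3j)²=1/28 [(3 2 3; -2 1 1)], sign=+1
⇒ 4πI² = 1/3
I = (+1)√(1/3/(4π)) = 0.16286750
No selection rule forces the value: the integral is nonzero (none).

0.162868 (none)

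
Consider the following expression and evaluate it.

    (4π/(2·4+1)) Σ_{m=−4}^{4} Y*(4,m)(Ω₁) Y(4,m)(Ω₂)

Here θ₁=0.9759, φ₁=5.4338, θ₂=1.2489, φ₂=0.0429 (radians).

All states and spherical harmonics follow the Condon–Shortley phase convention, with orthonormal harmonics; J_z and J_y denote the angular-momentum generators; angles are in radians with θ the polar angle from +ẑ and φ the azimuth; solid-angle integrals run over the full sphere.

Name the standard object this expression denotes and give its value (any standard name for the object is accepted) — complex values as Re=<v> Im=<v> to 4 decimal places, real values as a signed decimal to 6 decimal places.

Legendre polynomial (addition theorem), -0.426664

This sum is the spherical-harmonic addition theorem: it equals the Legendre polynomial P_l(cos γ) of the angle γ between the two directions.
Term-by-term m-sum for l=4 (normalisation 4π/9 = 1.396263):
  [-4]  conj(Y_{4,-4})(Ω₁) = -0.20143 + 0.05271j ; Y_{4,-4}(Ω₂) = 0.35312 - 0.06120j ; Δ = -0.06790 + 0.03094j
  [-3]  conj(Y_{4,-3})(Ω₁) = -0.33036 - 0.22284j ; Y_{4,-3}(Ω₂) = 0.33525 - 0.04339j ; Δ = -0.12042 - 0.06038j
  [-2]  conj(Y_{4,-2})(Ω₁) = -0.03510 - 0.27276j ; Y_{4,-2}(Ω₂) = -0.08980 + 0.00772j ; Δ = 0.00526 + 0.02422j
  [-1]  conj(Y_{4,-1})(Ω₁) = -0.11623 + 0.13215j ; Y_{4,-1}(Ω₂) = -0.32617 + 0.01400j ; Δ = 0.03606 - 0.04473j
  [+0]  conj(Y_{4,0})(Ω₁) = -0.31415 + 0.00000j ; Y_{4,0}(Ω₂) = 0.03681 + 0.00000j ; Δ = -0.01156 + 0.00000j
  [+1]  conj(Y_{4,1})(Ω₁) = 0.11623 + 0.13215j ; Y_{4,1}(Ω₂) = 0.32617 + 0.01400j ; Δ = 0.03606 + 0.04473j
  [+2]  conj(Y_{4,2})(Ω₁) = -0.03510 + 0.27276j ; Y_{4,2}(Ω₂) = -0.08980 - 0.00772j ; Δ = 0.00526 - 0.02422j
  [+3]  conj(Y_{4,3})(Ω₁) = 0.33036 - 0.22284j ; Y_{4,3}(Ω₂) = -0.33525 - 0.04339j ; Δ = -0.12042 + 0.06038j
  [+4]  conj(Y_{4,4})(Ω₁) = -0.20143 - 0.05271j ; Y_{4,4}(Ω₂) = 0.35312 + 0.06120j ; Δ = -0.06790 - 0.03094j
Accumulated sum -0.30558 + 0.00000j; after 4π/(2l+1) scaling, -0.42666 + 0.00000j ⇒ P_4 = -0.426664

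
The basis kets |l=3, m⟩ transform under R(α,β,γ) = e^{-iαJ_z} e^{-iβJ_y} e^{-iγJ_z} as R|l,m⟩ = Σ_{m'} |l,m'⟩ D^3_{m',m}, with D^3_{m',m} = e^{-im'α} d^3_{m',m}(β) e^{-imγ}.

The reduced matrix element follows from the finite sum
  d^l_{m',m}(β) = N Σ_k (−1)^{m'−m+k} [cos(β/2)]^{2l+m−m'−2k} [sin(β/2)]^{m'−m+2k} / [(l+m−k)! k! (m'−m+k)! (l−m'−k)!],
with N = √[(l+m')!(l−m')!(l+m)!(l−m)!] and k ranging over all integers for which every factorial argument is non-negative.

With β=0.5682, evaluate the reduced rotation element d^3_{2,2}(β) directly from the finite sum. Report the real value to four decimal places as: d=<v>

d^3_{2,2}(β=0.5682) via the finite sum:
c=cos(0.568200/2)=0.959914, s=sin(0.568200/2)=0.280294; N=√[120·1·120·1]=120.000000
k∈{0,1} keeps every argument non-negative
  k=0: (−1)^0·120.0000/(120)·0.9599^6·0.2803^0 = +0.782339
  k=1: (−1)^1·120.0000/(24)·0.9599^4·0.2803^2 = -0.333523
d^3_{2,2}(0.5682) = +0.782339 -0.333523 = +0.448815

d=0.4488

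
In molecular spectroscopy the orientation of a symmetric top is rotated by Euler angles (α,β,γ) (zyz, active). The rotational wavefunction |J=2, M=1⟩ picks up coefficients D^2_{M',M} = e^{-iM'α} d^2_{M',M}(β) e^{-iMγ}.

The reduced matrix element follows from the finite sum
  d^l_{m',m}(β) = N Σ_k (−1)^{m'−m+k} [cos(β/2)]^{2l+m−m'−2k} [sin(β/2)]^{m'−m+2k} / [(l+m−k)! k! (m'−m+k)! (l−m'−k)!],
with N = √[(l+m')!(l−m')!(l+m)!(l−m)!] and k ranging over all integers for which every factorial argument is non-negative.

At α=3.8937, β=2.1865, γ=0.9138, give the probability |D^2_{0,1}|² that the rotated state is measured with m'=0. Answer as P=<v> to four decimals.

P=0.3334

D^2_{0,1}(3.8937,2.1865,0.9138) = e^{-i·0·3.8937}·d^2_{0,1}(2.1865)·e^{-i·1·0.9138}. Compute d first:
Half-angle: c=0.459601, s=0.888125. N=√(2·2·6·1)=4.898979
The bounds max(0,m−m')=1 and min(l+m,l−m')=2 give 2 terms
  k=1: (−1)^0·4.8990/(2)·0.4596^3·0.8881^1 = +0.211200
  k=2: (−1)^1·4.8990/(2)·0.4596^1·0.8881^3 = -0.788642
d^2_{0,1}(2.1865) = +0.211200 -0.788642 = -0.577442
|D^2_{0,1}|² = |d^2_{0,1}(β)|² = (-0.577442)² = 0.333439 (the z-rotation phases have unit modulus)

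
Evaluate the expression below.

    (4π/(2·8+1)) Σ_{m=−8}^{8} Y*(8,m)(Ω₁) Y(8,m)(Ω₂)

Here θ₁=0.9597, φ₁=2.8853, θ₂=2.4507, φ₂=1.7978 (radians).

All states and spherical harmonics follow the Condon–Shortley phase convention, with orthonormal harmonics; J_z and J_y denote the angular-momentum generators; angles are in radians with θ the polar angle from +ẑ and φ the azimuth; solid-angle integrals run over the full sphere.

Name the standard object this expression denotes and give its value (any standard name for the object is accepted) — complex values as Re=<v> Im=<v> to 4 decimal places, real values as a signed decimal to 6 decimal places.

Legendre polynomial (addition theorem), -0.038758

This sum is the spherical-harmonic addition theorem: it equals the Legendre polynomial P_l(cos γ) of the angle γ between the two directions.
Term-by-term m-sum for l=8 (normalisation 4π/17 = 0.739198):
  [-8]  conj(Y_{8,-8})(Ω₁) = (-0.048148, -0.092586) ; Y_{8,-8}(Ω₂) = (-0.003402, -0.013593) ; Δ = (-0.001095, 0.000969)
  [-7]  conj(Y_{8,-7})(Ω₁) = (0.064745, 0.285173) ; Y_{8,-7}(Ω₂) = (-0.067777, 0.001236) ; Δ = (-0.004741, -0.019248)
  [-6]  conj(Y_{8,-6})(Ω₁) = (0.014780, -0.447182) ; Y_{8,-6}(Ω₂) = (-0.041312, 0.194995) ; Δ = (0.086587, 0.021356)
  [-5]  conj(Y_{8,-5})(Ω₁) = (-0.095077, 0.319387) ; Y_{8,-5}(Ω₂) = (0.352714, 0.164235) ; Δ = (-0.085990, 0.097037)
  [-4]  conj(Y_{8,-4})(Ω₁) = (-0.040671, 0.066992) ; Y_{8,-4}(Ω₂) = (0.291297, -0.373185) ; Δ = (0.013153, 0.034692)
  [-3]  conj(Y_{8,-3})(Ω₁) = (0.263711, -0.255138) ; Y_{8,-3}(Ω₂) = (-0.144253, -0.178017) ; Δ = (-0.083460, -0.010140)
  [-2]  conj(Y_{8,-2})(Ω₁) = (-0.100328, 0.056460) ; Y_{8,-2}(Ω₂) = (0.221728, -0.108205) ; Δ = (-0.016136, 0.023375)
  [-1]  conj(Y_{8,-1})(Ω₁) = (-0.307357, 0.080545) ; Y_{8,-1}(Ω₂) = (-0.082179, -0.355775) ; Δ = (0.053914, 0.102731)
  [+0]  conj(Y_{8,0})(Ω₁) = (0.165978, -0.000000) ; Y_{8,0}(Ω₂) = (0.139182, 0.000000) ; Δ = (0.023101, 0.000000)
  [+1]  conj(Y_{8,1})(Ω₁) = (0.307357, 0.080545) ; Y_{8,1}(Ω₂) = (0.082179, -0.355775) ; Δ = (0.053914, -0.102731)
  [+2]  conj(Y_{8,2})(Ω₁) = (-0.100328, -0.056460) ; Y_{8,2}(Ω₂) = (0.221728, 0.108205) ; Δ = (-0.016136, -0.023375)
  [+3]  conj(Y_{8,3})(Ω₁) = (-0.263711, -0.255138) ; Y_{8,3}(Ω₂) = (0.144253, -0.178017) ; Δ = (-0.083460, 0.010140)
  [+4]  conj(Y_{8,4})(Ω₁) = (-0.040671, -0.066992) ; Y_{8,4}(Ω₂) = (0.291297, 0.373185) ; Δ = (0.013153, -0.034692)
  [+5]  conj(Y_{8,5})(Ω₁) = (0.095077, 0.319387) ; Y_{8,5}(Ω₂) = (-0.352714, 0.164235) ; Δ = (-0.085990, -0.097037)
  [+6]  conj(Y_{8,6})(Ω₁) = (0.014780, 0.447182) ; Y_{8,6}(Ω₂) = (-0.041312, -0.194995) ; Δ = (0.086587, -0.021356)
  [+7]  conj(Y_{8,7})(Ω₁) = (-0.064745, 0.285173) ; Y_{8,7}(Ω₂) = (0.067777, 0.001236) ; Δ = (-0.004741, 0.019248)
  [+8]  conj(Y_{8,8})(Ω₁) = (-0.048148, 0.092586) ; Y_{8,8}(Ω₂) = (-0.003402, 0.013593) ; Δ = (-0.001095, -0.000969)
Total Σ_m = (-0.052433, 0.000000). Multiply by 0.739198: (-0.038758, 0.000000). P_8(cos γ) = -0.038758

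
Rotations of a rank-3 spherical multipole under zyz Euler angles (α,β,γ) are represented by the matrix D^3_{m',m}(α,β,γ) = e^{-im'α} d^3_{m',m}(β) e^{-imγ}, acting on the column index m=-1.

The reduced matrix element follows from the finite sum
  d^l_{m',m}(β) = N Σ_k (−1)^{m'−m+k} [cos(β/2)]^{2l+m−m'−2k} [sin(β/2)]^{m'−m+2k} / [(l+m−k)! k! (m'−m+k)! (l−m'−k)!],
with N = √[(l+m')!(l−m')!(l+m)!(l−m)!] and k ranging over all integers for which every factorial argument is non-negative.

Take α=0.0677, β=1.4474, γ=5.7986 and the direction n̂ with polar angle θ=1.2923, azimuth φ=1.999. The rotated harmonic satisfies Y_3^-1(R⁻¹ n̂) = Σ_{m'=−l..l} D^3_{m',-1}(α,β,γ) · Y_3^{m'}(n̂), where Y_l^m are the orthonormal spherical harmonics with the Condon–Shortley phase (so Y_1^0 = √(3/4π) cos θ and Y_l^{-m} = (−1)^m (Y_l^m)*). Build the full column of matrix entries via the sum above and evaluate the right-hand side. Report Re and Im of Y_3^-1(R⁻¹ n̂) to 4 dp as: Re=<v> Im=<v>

Need the full column D^3_{m',-1} for m'=−3..3 at α=0.0677, β=1.4474, γ=5.7986.
cos(β/2)=0.749361, sin(β/2)=0.662162
d^3_{-3,-1}: single k=2 term ⇒ +0.535473;  D = +0.514399-0.148745i
d^3_{-2,-1}: k∈[1..2] ⇒ +0.494788 -0.772673 = -0.277884;  D = -0.261115+0.095073i
d^3_{-1,-1}: k∈[0..2] ⇒ +0.177070 -1.106069 +0.647724 = -0.281275;  D = -0.257185+0.113892i
d^3_{0,-1}: k∈[0..2] ⇒ -0.542013 +1.269630 -0.330447 = +0.397170;  D = +0.351443-0.185018i
d^3_{1,-1}: k∈[0..2] ⇒ +0.829552 -0.863632 +0.084292 = +0.050212;  D = +0.042747-0.026343i
d^3_{2,-1}: k∈[0..1] ⇒ -0.772673 +0.301656 = -0.471017;  D = -0.383354+0.273672i
d^3_{3,-1}: single k=0 term ⇒ +0.418104;  D = +0.323076-0.265392i
Y_3^{m'}(θ=1.2923,φ=1.999) and Σ D·Y over m':
  (+0.5144-0.1487i)·(+0.3557+0.1047i)  (-0.2611+0.0951i)·(-0.1702+0.1962i)  (-0.2572+0.1139i)·(+0.0803+0.1759i)  (+0.3514-0.1850i)·(-0.2690+0.0000i)  (+0.0427-0.0263i)·(-0.0803+0.1759i)  (-0.3834+0.2737i)·(-0.1702-0.1962i)  (+0.3231-0.2654i)·(-0.3557+0.1047i)
Y_3^-1(R⁻¹ n̂) = +0.122111+0.113724i

Re=0.1221 Im=0.1137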